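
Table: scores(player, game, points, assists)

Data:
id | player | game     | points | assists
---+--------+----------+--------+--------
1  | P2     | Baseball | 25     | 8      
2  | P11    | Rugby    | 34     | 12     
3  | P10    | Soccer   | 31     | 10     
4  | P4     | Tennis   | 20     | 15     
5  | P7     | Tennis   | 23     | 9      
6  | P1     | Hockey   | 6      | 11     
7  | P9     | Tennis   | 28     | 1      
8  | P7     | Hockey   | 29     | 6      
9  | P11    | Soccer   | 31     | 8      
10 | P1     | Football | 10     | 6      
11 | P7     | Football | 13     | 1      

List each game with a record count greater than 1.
SELECT game, COUNT(*) as cnt
FROM scores
GROUP BY game
HAVING COUNT(*) > 1

Result:
  Football: 2
  Hockey: 2
  Soccer: 2
  Tennis: 3

Note: HAVING filters groups after aggregation, WHERE filters rows before.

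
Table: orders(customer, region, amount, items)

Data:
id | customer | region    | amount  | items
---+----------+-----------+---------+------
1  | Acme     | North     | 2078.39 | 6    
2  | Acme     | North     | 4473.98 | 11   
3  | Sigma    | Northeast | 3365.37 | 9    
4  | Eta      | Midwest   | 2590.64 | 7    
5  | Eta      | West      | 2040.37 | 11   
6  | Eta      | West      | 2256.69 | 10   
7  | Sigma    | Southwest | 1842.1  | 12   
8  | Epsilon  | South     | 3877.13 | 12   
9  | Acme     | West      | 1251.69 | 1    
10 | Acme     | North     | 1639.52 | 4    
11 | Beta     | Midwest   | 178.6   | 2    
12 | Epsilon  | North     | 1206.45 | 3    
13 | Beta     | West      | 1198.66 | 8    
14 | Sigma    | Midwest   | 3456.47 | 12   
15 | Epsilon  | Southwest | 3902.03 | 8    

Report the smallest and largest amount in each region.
SELECT region, MIN(amount), MAX(amount)
FROM orders
GROUP BY region

Result:
  Midwest: min=178.60, max=3456.47
  North: min=1206.45, max=4473.98
  Northeast: min=3365.37, max=3365.37
  South: min=3877.13, max=3877.13
  Southwest: min=1842.10, max=3902.03
  West: min=1198.66, max=2256.69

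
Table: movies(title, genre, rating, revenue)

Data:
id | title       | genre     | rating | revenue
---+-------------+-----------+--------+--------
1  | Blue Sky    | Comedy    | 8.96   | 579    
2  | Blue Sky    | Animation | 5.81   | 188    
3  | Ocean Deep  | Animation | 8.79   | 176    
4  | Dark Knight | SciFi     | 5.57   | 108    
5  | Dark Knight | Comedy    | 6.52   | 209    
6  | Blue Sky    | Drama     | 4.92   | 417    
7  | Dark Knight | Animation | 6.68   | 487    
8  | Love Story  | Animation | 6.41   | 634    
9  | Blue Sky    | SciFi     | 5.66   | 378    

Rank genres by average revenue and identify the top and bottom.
SELECT genre, AVG(revenue)
FROM movies
GROUP BY genre
ORDER BY AVG(revenue)

All groups:
  SciFi: 243.00
  Animation: 371.25
  Comedy: 394.00
  Drama: 417.00

Highest: Drama (417.00)
Lowest: SciFi (243.00)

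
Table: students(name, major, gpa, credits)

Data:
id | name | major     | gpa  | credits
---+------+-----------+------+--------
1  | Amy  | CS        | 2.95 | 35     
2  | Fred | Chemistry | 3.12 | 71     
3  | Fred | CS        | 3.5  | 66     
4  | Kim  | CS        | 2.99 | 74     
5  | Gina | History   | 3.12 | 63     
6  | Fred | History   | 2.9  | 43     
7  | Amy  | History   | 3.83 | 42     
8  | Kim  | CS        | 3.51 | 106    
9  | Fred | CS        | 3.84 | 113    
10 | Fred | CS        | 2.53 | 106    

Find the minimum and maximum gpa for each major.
SELECT major, MIN(gpa), MAX(gpa)
FROM students
GROUP BY major

Result:
  CS: min=2.53, max=3.84
  Chemistry: min=3.12, max=3.12
  History: min=2.90, max=3.83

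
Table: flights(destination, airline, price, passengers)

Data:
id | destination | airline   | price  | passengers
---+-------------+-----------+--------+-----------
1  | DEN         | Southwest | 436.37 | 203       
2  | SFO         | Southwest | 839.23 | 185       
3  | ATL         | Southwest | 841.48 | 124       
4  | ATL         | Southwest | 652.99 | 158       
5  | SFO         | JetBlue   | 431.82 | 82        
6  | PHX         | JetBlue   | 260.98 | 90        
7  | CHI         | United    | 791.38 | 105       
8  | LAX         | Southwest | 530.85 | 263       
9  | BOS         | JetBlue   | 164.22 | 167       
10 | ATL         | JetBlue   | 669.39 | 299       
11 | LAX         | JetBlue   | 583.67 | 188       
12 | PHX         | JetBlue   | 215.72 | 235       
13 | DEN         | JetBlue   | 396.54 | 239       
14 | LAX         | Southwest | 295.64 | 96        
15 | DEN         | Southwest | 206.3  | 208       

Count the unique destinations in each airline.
SELECT airline, COUNT(DISTINCT destination)
FROM flights
GROUP BY airline

Result:
  JetBlue: 6 distinct
  Southwest: 4 distinct
  United: 1 distinct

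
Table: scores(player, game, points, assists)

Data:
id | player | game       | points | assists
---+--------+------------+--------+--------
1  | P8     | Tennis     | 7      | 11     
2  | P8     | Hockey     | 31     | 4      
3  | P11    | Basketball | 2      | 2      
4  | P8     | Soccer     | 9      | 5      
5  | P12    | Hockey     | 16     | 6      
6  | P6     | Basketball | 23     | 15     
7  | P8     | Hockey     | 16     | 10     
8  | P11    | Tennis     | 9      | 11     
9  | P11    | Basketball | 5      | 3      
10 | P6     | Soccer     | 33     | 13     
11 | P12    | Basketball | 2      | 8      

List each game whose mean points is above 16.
SELECT game, AVG(points)
FROM scores
GROUP BY game
HAVING AVG(points) > 16

Result:
  Hockey: avg=21.00
  Soccer: avg=21.00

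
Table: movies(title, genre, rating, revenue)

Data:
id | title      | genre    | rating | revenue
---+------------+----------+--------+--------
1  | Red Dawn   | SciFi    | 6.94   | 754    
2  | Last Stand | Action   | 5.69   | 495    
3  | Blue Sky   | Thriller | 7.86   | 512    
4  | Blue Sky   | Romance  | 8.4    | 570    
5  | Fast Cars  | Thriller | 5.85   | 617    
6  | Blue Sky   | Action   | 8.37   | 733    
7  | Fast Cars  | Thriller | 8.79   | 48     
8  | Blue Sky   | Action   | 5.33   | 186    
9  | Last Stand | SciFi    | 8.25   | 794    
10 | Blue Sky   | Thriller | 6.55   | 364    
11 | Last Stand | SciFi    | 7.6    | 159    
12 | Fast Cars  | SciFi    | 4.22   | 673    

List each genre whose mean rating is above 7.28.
SELECT genre, AVG(rating)
FROM movies
GROUP BY genre
HAVING AVG(rating) > 7.28

Result:
  Romance: avg=8.40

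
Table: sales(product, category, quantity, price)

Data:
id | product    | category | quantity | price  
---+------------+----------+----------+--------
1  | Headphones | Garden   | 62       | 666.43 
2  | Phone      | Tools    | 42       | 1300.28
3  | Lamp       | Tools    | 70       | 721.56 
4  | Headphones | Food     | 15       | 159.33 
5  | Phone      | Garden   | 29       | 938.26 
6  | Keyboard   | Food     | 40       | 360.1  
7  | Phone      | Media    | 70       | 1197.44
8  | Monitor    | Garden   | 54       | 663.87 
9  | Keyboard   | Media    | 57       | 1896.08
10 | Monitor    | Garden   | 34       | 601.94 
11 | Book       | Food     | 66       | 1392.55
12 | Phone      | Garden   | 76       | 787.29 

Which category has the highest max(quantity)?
SELECT category, MAX(quantity) as val
FROM sales
GROUP BY category
ORDER BY val DESC
LIMIT 1

Result: Garden with max(quantity) = 76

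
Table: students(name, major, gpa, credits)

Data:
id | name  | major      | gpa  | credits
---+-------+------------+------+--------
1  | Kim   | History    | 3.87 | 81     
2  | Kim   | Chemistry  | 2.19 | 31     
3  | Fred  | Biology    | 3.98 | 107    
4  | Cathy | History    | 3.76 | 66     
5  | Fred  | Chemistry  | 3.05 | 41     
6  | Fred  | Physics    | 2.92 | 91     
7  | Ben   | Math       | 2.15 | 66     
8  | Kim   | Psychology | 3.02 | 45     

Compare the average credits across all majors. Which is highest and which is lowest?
SELECT major, AVG(credits)
FROM students
GROUP BY major
ORDER BY AVG(credits)

All groups:
  Chemistry: 36.00
  Psychology: 45.00
  Math: 66.00
  History: 73.50
  Physics: 91.00
  Biology: 107.00

Highest: Biology (107.00)
Lowest: Chemistry (36.00)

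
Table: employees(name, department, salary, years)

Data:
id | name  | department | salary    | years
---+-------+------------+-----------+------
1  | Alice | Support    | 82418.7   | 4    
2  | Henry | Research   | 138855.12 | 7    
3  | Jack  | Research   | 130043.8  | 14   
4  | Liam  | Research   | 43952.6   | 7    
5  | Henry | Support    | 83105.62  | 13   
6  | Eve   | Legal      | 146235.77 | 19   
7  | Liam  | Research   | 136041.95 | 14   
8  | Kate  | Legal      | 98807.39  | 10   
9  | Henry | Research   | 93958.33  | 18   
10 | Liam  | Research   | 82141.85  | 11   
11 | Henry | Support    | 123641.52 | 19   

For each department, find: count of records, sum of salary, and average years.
SELECT department,
       COUNT(*) as cnt,
       SUM(salary) as total_salary,
       AVG(years) as avg_years
FROM employees
GROUP BY department

Result:
  Legal: 2 records, 245043.16 total salary, 14.50 avg years
  Research: 6 records, 624993.65 total salary, 11.83 avg years
  Support: 3 records, 289165.84 total salary, 12.00 avg years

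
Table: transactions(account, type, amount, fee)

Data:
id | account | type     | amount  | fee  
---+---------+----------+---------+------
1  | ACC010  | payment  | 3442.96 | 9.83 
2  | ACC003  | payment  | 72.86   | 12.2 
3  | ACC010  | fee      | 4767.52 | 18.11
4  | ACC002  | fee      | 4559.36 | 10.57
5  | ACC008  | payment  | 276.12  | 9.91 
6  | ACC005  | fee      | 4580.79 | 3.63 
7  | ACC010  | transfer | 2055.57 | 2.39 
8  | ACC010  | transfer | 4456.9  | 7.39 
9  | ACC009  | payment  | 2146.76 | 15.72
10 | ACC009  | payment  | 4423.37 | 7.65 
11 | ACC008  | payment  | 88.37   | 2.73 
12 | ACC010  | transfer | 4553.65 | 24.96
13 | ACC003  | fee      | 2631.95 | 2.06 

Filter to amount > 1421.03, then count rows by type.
SELECT type, COUNT(*)
FROM transactions
WHERE amount > 1421.03
GROUP BY type

Note: WHERE filters rows before grouping.

Result:
  fee: 4
  payment: 3
  transfer: 3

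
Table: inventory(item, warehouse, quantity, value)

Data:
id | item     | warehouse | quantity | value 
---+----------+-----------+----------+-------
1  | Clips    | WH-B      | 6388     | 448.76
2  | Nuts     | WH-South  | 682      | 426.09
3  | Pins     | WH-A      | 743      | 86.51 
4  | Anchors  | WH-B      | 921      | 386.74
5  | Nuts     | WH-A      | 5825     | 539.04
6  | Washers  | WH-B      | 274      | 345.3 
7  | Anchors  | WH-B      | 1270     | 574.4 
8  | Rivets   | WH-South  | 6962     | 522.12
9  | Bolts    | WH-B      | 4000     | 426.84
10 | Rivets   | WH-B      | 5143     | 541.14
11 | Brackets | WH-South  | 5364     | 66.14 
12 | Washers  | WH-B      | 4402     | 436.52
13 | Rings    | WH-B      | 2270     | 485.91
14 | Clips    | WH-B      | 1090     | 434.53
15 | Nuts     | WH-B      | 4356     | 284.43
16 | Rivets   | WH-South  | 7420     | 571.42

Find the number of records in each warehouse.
SELECT warehouse, COUNT(*) as count
FROM inventory
GROUP BY warehouse

Result:
  WH-A: 2
  WH-B: 10
  WH-South: 4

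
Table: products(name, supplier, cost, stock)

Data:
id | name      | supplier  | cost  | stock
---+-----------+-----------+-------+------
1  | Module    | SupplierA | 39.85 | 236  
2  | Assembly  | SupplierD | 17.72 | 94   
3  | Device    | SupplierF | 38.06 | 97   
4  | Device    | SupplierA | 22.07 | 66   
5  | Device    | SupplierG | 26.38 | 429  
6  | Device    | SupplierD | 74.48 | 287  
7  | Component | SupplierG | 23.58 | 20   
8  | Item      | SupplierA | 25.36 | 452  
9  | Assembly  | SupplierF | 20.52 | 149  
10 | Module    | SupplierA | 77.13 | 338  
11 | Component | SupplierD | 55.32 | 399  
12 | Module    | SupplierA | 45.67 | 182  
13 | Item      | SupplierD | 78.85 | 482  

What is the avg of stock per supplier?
SELECT supplier, AVG(stock) as result
FROM products
GROUP BY supplier

Result:
  SupplierA: 254.80
  SupplierD: 315.50
  SupplierF: 123.00
  SupplierG: 224.50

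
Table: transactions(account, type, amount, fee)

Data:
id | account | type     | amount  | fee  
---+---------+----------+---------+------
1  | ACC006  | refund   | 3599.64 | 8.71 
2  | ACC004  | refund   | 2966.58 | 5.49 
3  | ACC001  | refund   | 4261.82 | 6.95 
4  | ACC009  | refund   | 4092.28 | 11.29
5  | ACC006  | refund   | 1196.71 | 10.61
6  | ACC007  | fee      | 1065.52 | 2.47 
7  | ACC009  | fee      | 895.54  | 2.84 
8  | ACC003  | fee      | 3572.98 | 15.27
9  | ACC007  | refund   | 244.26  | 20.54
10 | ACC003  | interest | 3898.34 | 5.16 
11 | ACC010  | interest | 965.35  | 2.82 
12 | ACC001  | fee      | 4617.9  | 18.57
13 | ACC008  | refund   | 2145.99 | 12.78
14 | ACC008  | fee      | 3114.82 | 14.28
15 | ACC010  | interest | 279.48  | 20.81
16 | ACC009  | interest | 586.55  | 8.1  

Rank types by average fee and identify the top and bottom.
SELECT type, AVG(fee)
FROM transactions
GROUP BY type
ORDER BY AVG(fee)

All groups:
  interest: 9.22
  fee: 10.69
  refund: 10.91

Highest: refund (10.91)
Lowest: interest (9.22)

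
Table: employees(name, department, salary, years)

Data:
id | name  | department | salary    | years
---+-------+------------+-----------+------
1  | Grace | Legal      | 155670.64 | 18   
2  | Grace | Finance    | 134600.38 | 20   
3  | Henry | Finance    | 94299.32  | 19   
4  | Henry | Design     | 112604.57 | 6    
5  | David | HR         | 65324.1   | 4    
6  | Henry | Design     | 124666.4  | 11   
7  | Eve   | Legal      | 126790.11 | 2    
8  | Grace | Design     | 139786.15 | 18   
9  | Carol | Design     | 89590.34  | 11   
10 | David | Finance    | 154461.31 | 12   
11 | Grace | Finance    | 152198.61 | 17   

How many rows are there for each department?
SELECT department, COUNT(*) as count
FROM employees
GROUP BY department

Result:
  Design: 4
  Finance: 4
  HR: 1
  Legal: 2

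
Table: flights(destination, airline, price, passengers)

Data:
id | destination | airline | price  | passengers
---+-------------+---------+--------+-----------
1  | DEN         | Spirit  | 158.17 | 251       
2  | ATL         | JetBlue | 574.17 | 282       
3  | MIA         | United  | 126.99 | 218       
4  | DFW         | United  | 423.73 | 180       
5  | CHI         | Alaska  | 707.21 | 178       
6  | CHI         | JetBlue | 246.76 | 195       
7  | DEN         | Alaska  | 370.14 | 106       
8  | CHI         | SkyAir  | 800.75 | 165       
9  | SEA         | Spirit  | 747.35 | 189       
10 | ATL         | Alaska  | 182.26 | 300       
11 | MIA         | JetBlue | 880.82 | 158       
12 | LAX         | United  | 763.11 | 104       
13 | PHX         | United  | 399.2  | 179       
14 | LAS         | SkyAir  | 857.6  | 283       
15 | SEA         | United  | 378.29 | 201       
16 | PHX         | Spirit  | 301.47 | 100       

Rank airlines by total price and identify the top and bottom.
SELECT airline, SUM(price)
FROM flights
GROUP BY airline
ORDER BY SUM(price)

All groups:
  Spirit: 1206.99
  Alaska: 1259.61
  SkyAir: 1658.35
  JetBlue: 1701.75
  United: 2091.32

Highest: United (2091.32)
Lowest: Spirit (1206.99)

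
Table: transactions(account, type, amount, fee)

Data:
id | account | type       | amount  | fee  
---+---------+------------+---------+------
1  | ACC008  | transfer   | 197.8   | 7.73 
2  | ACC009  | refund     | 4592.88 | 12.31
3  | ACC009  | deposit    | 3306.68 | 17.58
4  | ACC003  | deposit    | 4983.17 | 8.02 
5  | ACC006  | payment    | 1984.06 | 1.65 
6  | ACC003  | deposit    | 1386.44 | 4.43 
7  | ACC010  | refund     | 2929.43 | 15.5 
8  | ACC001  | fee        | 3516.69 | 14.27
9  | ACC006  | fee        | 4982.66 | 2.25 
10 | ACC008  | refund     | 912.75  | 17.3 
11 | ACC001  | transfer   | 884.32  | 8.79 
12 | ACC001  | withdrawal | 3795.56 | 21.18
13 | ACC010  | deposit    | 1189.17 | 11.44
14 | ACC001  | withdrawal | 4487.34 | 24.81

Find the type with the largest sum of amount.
SELECT type, SUM(amount) as val
FROM transactions
GROUP BY type
ORDER BY val DESC
LIMIT 1

Result: deposit with sum(amount) = 10865.46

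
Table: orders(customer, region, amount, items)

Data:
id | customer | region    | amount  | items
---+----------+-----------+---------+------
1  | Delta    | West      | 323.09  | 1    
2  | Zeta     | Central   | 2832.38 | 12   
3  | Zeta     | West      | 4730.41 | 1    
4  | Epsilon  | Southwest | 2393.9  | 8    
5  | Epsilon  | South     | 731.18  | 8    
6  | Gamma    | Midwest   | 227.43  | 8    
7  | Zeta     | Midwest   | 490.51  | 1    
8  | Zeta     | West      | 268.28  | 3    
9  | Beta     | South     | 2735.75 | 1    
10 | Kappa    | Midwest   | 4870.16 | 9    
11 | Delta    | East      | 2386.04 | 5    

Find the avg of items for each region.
SELECT region, AVG(items) as result
FROM orders
GROUP BY region

Result:
  Central: 12.00
  East: 5.00
  Midwest: 6.00
  South: 4.50
  Southwest: 8.00
  West: 1.67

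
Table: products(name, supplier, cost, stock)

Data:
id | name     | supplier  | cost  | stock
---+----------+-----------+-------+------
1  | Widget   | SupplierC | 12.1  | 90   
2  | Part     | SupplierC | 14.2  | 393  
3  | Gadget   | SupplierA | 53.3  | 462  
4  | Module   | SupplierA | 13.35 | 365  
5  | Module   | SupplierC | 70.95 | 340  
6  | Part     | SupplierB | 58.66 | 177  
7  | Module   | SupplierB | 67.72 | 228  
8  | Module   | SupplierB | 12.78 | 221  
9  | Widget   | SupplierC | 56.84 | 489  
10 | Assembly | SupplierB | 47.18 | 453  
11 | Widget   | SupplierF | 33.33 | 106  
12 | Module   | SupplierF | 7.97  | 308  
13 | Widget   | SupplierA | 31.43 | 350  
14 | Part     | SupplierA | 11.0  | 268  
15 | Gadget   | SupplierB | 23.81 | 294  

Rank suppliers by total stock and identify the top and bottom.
SELECT supplier, SUM(stock)
FROM products
GROUP BY supplier
ORDER BY SUM(stock)

All groups:
  SupplierF: 414
  SupplierC: 1312
  SupplierB: 1373
  SupplierA: 1445

Highest: SupplierA (1445)
Lowest: SupplierF (414)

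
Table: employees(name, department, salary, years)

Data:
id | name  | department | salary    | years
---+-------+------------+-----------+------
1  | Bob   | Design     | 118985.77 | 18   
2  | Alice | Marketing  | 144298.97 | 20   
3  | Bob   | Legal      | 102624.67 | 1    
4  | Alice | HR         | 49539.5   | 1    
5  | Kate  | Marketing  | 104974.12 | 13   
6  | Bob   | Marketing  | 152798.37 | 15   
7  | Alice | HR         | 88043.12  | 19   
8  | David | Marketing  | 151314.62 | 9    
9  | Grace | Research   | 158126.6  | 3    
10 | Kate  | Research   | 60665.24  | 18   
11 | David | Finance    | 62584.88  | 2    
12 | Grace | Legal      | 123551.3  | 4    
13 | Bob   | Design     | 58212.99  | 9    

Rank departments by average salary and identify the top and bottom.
SELECT department, AVG(salary)
FROM employees
GROUP BY department
ORDER BY AVG(salary)

All groups:
  Finance: 62584.88
  HR: 68791.31
  Design: 88599.38
  Research: 109395.92
  Legal: 113087.99
  Marketing: 138346.52

Highest: Marketing (138346.52)
Lowest: Finance (62584.88)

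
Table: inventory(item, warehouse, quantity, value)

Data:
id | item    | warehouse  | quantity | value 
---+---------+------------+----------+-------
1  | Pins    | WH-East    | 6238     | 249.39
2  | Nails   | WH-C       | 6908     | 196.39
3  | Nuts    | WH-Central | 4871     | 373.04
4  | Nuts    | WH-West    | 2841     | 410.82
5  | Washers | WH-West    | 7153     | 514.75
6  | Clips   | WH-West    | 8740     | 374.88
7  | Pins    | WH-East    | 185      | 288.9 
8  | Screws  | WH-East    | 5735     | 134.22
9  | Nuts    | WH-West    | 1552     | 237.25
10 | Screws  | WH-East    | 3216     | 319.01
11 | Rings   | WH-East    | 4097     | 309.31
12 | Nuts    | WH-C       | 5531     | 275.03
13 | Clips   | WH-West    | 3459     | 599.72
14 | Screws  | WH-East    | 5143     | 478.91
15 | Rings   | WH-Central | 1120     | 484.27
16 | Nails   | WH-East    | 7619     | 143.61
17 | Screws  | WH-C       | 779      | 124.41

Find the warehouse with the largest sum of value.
SELECT warehouse, SUM(value) as val
FROM inventory
GROUP BY warehouse
ORDER BY val DESC
LIMIT 1

Result: WH-West with sum(value) = 2137.42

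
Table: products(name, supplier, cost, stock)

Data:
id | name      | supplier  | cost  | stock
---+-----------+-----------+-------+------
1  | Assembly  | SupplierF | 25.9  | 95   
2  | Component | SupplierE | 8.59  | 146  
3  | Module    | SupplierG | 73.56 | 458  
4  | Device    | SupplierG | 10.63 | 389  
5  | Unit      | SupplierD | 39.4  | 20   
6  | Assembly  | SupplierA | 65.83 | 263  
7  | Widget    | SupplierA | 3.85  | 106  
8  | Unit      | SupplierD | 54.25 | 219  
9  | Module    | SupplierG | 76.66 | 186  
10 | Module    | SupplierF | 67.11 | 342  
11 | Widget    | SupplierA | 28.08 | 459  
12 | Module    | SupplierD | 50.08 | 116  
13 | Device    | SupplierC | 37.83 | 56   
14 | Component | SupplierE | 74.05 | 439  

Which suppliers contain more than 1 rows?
SELECT supplier, COUNT(*) as cnt
FROM products
GROUP BY supplier
HAVING COUNT(*) > 1

Result:
  SupplierA: 3
  SupplierD: 3
  SupplierE: 2
  SupplierF: 2
  SupplierG: 3

Note: HAVING filters groups after aggregation, WHERE filters rows before.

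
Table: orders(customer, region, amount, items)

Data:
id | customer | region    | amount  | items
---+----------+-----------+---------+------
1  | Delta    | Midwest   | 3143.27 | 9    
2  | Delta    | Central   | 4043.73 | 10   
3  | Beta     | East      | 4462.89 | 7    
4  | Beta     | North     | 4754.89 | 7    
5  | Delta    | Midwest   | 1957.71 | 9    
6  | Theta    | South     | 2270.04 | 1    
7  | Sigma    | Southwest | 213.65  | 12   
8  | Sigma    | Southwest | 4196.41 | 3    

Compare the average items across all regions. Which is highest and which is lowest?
SELECT region, AVG(items)
FROM orders
GROUP BY region
ORDER BY AVG(items)

All groups:
  South: 1.00
  East: 7.00
  North: 7.00
  Southwest: 7.50
  Midwest: 9.00
  Central: 10.00

Highest: Central (10.00)
Lowest: South (1.00)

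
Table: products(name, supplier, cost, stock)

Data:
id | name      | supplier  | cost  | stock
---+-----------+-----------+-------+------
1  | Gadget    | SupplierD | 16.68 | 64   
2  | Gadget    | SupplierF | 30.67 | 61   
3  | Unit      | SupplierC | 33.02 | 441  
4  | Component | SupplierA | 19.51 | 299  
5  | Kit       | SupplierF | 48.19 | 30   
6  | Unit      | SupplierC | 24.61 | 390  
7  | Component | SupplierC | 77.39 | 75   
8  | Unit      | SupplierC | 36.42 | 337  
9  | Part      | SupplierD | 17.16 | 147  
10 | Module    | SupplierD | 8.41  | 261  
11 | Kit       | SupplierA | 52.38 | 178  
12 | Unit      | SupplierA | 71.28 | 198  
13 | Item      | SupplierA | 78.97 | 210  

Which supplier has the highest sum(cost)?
SELECT supplier, SUM(cost) as val
FROM products
GROUP BY supplier
ORDER BY val DESC
LIMIT 1

Result: SupplierA with sum(cost) = 222.14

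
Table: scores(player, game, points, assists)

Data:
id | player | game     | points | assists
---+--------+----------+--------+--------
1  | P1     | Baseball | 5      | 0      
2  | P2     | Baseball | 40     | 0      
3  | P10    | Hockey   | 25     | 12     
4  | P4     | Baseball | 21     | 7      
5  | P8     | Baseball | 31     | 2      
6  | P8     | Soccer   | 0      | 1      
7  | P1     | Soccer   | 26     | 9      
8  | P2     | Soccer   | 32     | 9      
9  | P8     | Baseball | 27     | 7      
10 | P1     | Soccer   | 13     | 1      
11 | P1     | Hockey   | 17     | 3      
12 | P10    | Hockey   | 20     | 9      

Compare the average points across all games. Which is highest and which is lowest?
SELECT game, AVG(points)
FROM scores
GROUP BY game
ORDER BY AVG(points)

All groups:
  Soccer: 17.75
  Hockey: 20.67
  Baseball: 24.80

Highest: Baseball (24.80)
Lowest: Soccer (17.75)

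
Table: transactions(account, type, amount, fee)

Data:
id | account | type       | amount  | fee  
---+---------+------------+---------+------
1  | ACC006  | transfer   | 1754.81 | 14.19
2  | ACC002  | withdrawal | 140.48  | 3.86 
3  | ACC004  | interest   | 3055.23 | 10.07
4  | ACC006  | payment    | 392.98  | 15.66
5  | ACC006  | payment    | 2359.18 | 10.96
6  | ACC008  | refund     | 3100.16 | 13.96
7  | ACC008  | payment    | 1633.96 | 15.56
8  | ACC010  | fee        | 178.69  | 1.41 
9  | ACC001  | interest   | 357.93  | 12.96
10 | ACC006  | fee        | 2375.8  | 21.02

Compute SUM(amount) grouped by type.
SELECT type, SUM(amount) as result
FROM transactions
GROUP BY type

Result:
  fee: 2554.49
  interest: 3413.16
  payment: 4386.12
  refund: 3100.16
  transfer: 1754.81
  withdrawal: 140.48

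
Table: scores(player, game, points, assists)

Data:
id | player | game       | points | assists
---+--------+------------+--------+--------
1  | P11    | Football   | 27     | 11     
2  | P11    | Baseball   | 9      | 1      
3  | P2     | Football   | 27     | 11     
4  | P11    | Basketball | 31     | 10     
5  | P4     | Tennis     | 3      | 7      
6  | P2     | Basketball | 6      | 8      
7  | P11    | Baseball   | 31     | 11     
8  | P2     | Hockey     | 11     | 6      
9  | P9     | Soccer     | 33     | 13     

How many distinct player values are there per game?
SELECT game, COUNT(DISTINCT player)
FROM scores
GROUP BY game

Result:
  Baseball: 1 distinct
  Basketball: 2 distinct
  Football: 2 distinct
  Hockey: 1 distinct
  Soccer: 1 distinct
  Tennis: 1 distinct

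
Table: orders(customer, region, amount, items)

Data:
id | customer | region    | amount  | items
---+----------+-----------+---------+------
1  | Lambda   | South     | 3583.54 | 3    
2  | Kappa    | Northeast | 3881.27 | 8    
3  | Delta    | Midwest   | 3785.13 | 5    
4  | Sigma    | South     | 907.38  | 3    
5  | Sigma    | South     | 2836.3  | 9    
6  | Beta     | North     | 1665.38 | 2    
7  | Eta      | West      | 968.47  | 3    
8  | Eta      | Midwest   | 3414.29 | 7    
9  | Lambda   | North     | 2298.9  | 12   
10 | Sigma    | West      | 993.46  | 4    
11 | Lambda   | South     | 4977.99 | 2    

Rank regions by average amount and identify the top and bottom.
SELECT region, AVG(amount)
FROM orders
GROUP BY region
ORDER BY AVG(amount)

All groups:
  West: 980.97
  North: 1982.14
  South: 3076.30
  Midwest: 3599.71
  Northeast: 3881.27

Highest: Northeast (3881.27)
Lowest: West (980.97)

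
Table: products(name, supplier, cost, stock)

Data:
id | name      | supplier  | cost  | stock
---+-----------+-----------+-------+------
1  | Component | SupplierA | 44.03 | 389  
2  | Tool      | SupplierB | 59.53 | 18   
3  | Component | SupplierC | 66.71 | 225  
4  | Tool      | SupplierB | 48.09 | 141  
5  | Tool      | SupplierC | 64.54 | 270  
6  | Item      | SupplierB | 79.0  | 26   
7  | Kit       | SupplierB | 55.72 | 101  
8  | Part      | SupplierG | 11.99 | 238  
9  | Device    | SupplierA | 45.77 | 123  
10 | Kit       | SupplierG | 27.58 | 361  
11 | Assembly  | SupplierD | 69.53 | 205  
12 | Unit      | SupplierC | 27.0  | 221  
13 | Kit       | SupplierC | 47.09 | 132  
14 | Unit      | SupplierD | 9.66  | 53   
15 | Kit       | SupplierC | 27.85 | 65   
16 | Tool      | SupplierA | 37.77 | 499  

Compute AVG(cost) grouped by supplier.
SELECT supplier, AVG(cost) as result
FROM products
GROUP BY supplier

Result:
  SupplierA: 42.52
  SupplierB: 60.59
  SupplierC: 46.64
  SupplierD: 39.60
  SupplierG: 19.79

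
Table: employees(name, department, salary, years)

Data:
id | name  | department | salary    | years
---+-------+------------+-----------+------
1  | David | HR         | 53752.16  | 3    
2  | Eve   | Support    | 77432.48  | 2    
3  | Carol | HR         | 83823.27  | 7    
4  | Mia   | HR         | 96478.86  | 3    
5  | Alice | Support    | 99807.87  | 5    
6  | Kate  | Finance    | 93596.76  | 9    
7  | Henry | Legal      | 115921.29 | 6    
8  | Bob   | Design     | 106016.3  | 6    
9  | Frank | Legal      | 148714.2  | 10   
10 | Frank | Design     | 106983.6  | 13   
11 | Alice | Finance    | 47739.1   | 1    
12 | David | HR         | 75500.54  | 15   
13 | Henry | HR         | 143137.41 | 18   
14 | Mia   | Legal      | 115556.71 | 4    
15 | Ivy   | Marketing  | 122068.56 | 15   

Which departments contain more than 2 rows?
SELECT department, COUNT(*) as cnt
FROM employees
GROUP BY department
HAVING COUNT(*) > 2

Result:
  HR: 5
  Legal: 3

Note: HAVING filters groups after aggregation, WHERE filters rows before.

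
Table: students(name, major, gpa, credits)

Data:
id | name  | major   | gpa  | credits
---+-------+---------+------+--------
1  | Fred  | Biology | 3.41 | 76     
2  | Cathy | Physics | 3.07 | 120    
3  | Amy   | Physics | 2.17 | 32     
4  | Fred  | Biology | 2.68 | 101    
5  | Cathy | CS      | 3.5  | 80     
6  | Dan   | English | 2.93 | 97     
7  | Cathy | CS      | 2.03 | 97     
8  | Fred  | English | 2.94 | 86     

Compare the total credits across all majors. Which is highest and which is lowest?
SELECT major, SUM(credits)
FROM students
GROUP BY major
ORDER BY SUM(credits)

All groups:
  Physics: 152
  Biology: 177
  CS: 177
  English: 183

Highest: English (183)
Lowest: Physics (152)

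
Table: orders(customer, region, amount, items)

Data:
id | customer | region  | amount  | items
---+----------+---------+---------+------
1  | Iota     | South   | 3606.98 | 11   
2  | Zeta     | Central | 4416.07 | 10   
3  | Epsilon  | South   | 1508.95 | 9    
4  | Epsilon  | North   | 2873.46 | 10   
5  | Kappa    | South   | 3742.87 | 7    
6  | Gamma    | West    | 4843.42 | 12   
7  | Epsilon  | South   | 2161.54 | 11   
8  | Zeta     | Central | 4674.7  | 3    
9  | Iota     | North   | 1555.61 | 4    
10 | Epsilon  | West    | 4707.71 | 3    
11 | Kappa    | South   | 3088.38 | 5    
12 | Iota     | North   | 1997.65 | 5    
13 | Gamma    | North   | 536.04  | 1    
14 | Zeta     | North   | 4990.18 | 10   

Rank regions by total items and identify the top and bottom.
SELECT region, SUM(items)
FROM orders
GROUP BY region
ORDER BY SUM(items)

All groups:
  Central: 13
  West: 15
  North: 30
  South: 43

Highest: South (43)
Lowest: Central (13)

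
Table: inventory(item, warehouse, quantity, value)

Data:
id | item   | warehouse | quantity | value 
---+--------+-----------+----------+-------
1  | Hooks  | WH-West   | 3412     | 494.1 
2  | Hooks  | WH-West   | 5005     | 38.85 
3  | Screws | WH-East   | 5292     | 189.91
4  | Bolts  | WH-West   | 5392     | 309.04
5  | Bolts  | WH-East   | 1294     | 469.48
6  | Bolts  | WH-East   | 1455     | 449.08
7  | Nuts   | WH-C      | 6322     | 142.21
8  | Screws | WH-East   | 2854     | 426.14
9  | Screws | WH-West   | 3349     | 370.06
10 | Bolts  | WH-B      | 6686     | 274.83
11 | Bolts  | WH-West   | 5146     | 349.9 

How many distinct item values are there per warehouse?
SELECT warehouse, COUNT(DISTINCT item)
FROM inventory
GROUP BY warehouse

Result:
  WH-B: 1 distinct
  WH-C: 1 distinct
  WH-East: 2 distinct
  WH-West: 3 distinct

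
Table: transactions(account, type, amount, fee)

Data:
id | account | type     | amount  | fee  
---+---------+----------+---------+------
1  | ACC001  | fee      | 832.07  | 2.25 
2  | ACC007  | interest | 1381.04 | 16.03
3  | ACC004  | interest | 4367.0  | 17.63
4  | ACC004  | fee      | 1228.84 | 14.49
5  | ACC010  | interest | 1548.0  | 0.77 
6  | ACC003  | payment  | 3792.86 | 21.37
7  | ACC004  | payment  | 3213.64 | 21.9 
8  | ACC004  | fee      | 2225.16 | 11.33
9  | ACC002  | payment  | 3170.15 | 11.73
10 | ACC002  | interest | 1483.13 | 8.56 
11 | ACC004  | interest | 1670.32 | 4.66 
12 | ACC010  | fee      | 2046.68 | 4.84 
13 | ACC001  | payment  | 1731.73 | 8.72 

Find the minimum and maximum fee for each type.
SELECT type, MIN(fee), MAX(fee)
FROM transactions
GROUP BY type

Result:
  fee: min=2.25, max=14.49
  interest: min=0.77, max=17.63
  payment: min=8.72, max=21.90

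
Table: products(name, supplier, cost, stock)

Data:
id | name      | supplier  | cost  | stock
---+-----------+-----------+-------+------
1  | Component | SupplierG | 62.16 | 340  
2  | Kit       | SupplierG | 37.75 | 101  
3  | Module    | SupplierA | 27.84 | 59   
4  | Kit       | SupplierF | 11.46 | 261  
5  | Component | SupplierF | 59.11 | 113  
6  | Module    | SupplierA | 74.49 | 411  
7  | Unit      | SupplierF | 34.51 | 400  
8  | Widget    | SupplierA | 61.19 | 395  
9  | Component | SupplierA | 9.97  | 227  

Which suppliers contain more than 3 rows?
SELECT supplier, COUNT(*) as cnt
FROM products
GROUP BY supplier
HAVING COUNT(*) > 3

Result:
  SupplierA: 4

Note: HAVING filters groups after aggregation, WHERE filters rows before.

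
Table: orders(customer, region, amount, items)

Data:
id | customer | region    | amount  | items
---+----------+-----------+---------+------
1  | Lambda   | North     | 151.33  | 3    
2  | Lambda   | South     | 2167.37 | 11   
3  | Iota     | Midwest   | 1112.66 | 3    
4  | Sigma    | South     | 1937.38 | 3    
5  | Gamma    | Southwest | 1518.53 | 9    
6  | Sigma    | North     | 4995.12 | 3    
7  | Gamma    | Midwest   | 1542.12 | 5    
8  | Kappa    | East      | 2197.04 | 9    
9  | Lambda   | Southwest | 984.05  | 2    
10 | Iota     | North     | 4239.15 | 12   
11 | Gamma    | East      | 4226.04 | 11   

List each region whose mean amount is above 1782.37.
SELECT region, AVG(amount)
FROM orders
GROUP BY region
HAVING AVG(amount) > 1782.37

Result:
  East: avg=3211.54
  North: avg=3128.53
  South: avg=2052.38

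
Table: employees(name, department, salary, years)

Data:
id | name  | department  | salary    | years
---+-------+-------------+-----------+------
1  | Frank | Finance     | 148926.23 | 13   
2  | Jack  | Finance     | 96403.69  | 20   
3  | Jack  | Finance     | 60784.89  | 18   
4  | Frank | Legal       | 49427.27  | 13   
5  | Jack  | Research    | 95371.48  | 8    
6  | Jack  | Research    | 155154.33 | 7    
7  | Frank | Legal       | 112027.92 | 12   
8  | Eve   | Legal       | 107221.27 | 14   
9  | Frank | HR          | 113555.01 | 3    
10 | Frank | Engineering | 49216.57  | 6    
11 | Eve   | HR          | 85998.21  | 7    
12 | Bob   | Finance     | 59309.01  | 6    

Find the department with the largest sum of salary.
SELECT department, SUM(salary) as val
FROM employees
GROUP BY department
ORDER BY val DESC
LIMIT 1

Result: Finance with sum(salary) = 365423.82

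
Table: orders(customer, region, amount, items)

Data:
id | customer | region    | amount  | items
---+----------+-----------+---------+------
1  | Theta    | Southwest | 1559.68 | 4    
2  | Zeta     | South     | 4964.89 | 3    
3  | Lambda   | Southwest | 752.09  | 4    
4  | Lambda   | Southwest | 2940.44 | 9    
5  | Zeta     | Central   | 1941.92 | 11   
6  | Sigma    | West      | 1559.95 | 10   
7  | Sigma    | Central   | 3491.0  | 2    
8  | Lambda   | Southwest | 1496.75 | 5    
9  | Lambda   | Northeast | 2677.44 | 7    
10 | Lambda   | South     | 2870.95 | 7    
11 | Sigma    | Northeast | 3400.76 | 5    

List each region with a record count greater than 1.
SELECT region, COUNT(*) as cnt
FROM orders
GROUP BY region
HAVING COUNT(*) > 1

Result:
  Central: 2
  Northeast: 2
  South: 2
  Southwest: 4

Note: HAVING filters groups after aggregation, WHERE filters rows before.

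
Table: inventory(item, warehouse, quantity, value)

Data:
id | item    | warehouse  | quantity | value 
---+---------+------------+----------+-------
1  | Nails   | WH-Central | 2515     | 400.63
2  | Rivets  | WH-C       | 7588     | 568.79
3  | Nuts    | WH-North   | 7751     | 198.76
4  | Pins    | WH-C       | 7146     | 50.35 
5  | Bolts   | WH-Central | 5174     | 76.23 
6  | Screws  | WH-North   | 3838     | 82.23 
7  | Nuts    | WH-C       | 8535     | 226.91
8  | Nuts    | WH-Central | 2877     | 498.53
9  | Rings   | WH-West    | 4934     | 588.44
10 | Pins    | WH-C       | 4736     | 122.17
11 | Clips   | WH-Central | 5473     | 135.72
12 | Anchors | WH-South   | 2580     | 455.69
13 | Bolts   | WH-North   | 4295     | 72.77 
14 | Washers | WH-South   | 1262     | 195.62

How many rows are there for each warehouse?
SELECT warehouse, COUNT(*) as count
FROM inventory
GROUP BY warehouse

Result:
  WH-C: 4
  WH-Central: 4
  WH-North: 3
  WH-South: 2
  WH-West: 1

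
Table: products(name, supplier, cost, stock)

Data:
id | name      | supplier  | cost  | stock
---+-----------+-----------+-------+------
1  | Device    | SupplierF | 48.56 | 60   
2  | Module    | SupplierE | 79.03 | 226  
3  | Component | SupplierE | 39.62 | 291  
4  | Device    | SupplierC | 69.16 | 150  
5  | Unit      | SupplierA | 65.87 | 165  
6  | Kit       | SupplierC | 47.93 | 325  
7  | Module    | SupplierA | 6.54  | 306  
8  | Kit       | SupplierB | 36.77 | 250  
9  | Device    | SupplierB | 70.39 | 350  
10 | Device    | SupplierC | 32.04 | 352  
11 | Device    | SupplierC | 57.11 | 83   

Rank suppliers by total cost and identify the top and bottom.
SELECT supplier, SUM(cost)
FROM products
GROUP BY supplier
ORDER BY SUM(cost)

All groups:
  SupplierF: 48.56
  SupplierA: 72.41
  SupplierB: 107.16
  SupplierE: 118.65
  SupplierC: 206.24

Highest: SupplierC (206.24)
Lowest: SupplierF (48.56)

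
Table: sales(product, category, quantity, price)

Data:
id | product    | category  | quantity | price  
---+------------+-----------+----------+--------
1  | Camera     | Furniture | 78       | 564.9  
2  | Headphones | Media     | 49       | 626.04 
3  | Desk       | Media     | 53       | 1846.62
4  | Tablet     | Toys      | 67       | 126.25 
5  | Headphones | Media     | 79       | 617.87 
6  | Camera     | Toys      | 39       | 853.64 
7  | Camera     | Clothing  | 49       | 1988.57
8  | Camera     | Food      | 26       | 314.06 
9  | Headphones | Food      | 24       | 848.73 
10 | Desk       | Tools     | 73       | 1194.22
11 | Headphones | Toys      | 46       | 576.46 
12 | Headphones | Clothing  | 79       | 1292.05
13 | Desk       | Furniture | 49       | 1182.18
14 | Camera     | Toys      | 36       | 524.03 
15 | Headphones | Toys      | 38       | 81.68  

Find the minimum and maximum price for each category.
SELECT category, MIN(price), MAX(price)
FROM sales
GROUP BY category

Result:
  Clothing: min=1292.05, max=1988.57
  Food: min=314.06, max=848.73
  Furniture: min=564.90, max=1182.18
  Media: min=617.87, max=1846.62
  Tools: min=1194.22, max=1194.22
  Toys: min=81.68, max=853.64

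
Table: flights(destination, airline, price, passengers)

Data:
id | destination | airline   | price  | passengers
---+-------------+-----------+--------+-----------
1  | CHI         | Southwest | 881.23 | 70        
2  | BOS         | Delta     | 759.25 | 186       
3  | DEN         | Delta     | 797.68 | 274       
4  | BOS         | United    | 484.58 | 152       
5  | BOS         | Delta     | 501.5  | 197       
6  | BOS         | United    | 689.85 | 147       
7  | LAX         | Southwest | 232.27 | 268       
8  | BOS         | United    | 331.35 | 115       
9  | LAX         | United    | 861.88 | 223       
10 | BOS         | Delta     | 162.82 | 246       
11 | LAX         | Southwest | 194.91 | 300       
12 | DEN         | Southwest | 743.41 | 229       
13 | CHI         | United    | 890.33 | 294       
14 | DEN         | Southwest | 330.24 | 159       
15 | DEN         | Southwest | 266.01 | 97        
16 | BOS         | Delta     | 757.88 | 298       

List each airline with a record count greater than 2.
SELECT airline, COUNT(*) as cnt
FROM flights
GROUP BY airline
HAVING COUNT(*) > 2

Result:
  Delta: 5
  Southwest: 6
  United: 5

Note: HAVING filters groups after aggregation, WHERE filters rows before.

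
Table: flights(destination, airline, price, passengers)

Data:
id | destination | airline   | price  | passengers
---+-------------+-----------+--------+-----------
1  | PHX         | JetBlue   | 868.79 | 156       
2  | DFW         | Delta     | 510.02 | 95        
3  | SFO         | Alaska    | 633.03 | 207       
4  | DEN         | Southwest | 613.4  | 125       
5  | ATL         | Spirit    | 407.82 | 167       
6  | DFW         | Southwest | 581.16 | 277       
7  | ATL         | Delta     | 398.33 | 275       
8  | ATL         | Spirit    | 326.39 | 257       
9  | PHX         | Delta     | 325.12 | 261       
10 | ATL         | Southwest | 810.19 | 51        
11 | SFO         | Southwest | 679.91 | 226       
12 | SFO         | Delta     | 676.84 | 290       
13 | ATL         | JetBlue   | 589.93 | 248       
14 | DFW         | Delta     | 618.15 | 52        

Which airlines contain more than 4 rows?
SELECT airline, COUNT(*) as cnt
FROM flights
GROUP BY airline
HAVING COUNT(*) > 4

Result:
  Delta: 5

Note: HAVING filters groups after aggregation, WHERE filters rows before.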